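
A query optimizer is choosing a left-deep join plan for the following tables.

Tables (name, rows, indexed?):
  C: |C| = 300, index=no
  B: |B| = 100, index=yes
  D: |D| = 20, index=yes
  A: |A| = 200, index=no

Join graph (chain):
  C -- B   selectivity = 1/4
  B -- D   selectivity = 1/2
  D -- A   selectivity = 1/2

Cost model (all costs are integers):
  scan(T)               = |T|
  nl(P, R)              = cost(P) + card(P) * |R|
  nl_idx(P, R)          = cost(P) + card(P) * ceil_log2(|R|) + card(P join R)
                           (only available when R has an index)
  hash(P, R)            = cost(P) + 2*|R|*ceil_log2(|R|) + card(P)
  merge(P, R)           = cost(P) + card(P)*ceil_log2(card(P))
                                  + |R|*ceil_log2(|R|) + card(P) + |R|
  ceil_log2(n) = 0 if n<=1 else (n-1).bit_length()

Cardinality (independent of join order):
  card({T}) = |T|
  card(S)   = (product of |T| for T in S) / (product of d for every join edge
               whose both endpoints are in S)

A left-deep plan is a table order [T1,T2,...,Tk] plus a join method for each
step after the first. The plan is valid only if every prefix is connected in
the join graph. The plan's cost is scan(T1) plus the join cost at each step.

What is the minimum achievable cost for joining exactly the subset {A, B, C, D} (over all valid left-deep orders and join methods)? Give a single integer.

Selinger DP over subsets of {A,B,C,D}:
  {C}: scan cost=300, card=300
  {B}: scan cost=100, card=100
  {D}: scan cost=20, card=20
  {A}: scan cost=200, card=200
  {BC}: card=7500; try (B,hash)→2000, (C,merge)→3900, (B,merge)→4100, (C,hash)→5600, (B,nl_idx)→9900, (C,nl)→30100 …(+1); best=2000 via (B,hash)
  {BD}: card=1000; try (D,hash)→400, (B,merge)→940, (D,merge)→1020, (B,nl_idx)→1160, (B,hash)→1440, (D,nl_idx)→1600 …(+2); best=400 via (D,hash)
  {AD}: card=2000; try (D,hash)→600, (A,merge)→1940, (D,merge)→2120, (D,nl_idx)→3200, (A,hash)→3240, (A,nl)→4020 …(+1); best=600 via (D,hash)
  {BCD}: card=75000; try (C,hash)→6800, (D,hash)→9700, (C,merge)→14400, (D,merge)→107120, (D,nl_idx)→114500, (D,nl)→152000 …(+1); best=6800 via (C,hash)
  {ABD}: card=100000; try (B,hash)→4000, (A,hash)→4600, (A,merge)→13200, (B,merge)→25400, (B,nl_idx)→114600, (A,nl)→200400 …(+1); best=4000 via (B,hash)
  {ABCD}: card=7500000; try (A,hash)→85000, (C,hash)→109400, (A,merge)→1358600, (C,merge)→1807000, (A,nl)→15006800, (C,nl)→30004000; best=85000 via (A,hash)

85000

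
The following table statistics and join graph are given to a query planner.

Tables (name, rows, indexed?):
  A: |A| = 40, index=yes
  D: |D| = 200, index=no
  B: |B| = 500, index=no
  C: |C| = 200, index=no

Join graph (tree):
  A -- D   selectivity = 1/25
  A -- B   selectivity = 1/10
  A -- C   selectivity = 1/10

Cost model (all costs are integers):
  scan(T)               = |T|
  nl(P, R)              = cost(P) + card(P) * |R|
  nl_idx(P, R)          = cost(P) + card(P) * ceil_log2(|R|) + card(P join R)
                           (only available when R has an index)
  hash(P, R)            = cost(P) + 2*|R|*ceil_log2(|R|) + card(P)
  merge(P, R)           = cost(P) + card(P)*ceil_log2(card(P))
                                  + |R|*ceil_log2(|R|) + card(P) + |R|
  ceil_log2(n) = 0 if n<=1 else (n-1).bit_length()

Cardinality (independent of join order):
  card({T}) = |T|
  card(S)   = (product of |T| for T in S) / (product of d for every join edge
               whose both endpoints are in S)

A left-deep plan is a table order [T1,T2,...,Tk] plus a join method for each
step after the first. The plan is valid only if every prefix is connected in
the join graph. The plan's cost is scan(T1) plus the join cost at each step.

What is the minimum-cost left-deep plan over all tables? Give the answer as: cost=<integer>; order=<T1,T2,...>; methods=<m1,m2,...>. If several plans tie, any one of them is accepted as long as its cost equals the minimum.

Selinger DP (subsets sized 1..n):
  {A}: scan cost=40, card=40
  {D}: scan cost=200, card=200
  {B}: scan cost=500, card=500
  {C}: scan cost=200, card=200
  {AD}: card=320; try (A,hash)→880, (A,nl_idx)→1720, (D,merge)→2120, (A,merge)→2280, (D,hash)→3280, (D,nl)→8040 …(+1); best=880 via (A,hash)
  {AB}: card=2000; try (A,hash)→1480, (B,merge)→5320, (A,nl_idx)→5500, (A,merge)→5780, (B,hash)→9080, (B,nl)→20040 …(+1); best=1480 via (A,hash)
  {AC}: card=800; try (A,hash)→880, (C,merge)→2120, (A,nl_idx)→2200, (A,merge)→2280, (C,hash)→3280, (C,nl)→8040 …(+1); best=880 via (A,hash)
  {ABD}: card=16000; try (D,hash)→6680, (B,merge)→9080, (B,hash)→10200, (D,merge)→27280, (B,nl)→160880, (D,nl)→401480; best=6680 via (D,hash)
  {ACD}: card=6400; try (C,hash)→4400, (D,hash)→4880, (C,merge)→5880, (D,merge)→11480, (C,nl)→64880, (D,nl)→160880; best=4400 via (C,hash)
  {ABC}: card=40000; try (C,hash)→6680, (B,hash)→10680, (B,merge)→14680, (C,merge)→27280, (B,nl)→400880, (C,nl)→401480; best=6680 via (C,hash)
  {ABCD}: card=320000; try (B,hash)→19800, (C,hash)→25880, (D,hash)→49880, (B,merge)→99000, (C,merge)→248480, (D,merge)→688480 …(+3); best=19800 via (B,hash)

cost=19800; order=D,A,C,B; methods=hash,hash,hash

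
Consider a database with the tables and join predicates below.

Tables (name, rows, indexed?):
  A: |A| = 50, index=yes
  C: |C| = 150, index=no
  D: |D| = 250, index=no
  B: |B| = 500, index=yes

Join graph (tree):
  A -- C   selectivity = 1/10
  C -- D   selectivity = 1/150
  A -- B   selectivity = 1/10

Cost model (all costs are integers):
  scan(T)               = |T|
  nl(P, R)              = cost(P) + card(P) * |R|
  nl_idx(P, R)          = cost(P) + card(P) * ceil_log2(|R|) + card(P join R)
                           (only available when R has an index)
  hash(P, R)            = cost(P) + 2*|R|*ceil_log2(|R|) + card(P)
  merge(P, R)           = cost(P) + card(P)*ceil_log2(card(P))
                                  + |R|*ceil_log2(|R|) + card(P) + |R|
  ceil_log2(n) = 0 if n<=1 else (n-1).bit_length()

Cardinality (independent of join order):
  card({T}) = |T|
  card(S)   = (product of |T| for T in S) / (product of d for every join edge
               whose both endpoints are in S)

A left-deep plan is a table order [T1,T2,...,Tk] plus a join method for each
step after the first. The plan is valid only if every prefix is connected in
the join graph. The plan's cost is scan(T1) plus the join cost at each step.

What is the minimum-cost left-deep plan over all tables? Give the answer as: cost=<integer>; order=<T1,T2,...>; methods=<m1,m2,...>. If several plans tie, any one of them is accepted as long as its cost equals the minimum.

cost=14000; order=D,C,A,B; methods=hash,hash,hash

Selinger DP (subsets sized 1..n):
  {A}: scan cost=50, card=50
  {C}: scan cost=150, card=150
  {D}: scan cost=250, card=250
  {B}: scan cost=500, card=500
  {AC}: card=750; try (A,hash)→900, (C,merge)→1750, (A,nl_idx)→1800, (A,merge)→1850, (C,hash)→2500, (C,nl)→7550 …(+1); best=900 via (A,hash)
  {AB}: card=2500; try (A,hash)→1600, (B,nl_idx)→3000, (B,merge)→5400, (A,merge)→5850, (A,nl_idx)→6000, (B,hash)→9100 …(+2); best=1600 via (A,hash)
  {CD}: card=250; try (C,hash)→2900, (D,merge)→3750, (C,merge)→3850, (D,hash)→4300, (D,nl)→37650, (C,nl)→37750; best=2900 via (C,hash)
  {ACD}: card=1250; try (A,hash)→3750, (A,merge)→5500, (D,hash)→5650, (A,nl_idx)→5650, (D,merge)→11400, (A,nl)→15400 …(+1); best=3750 via (A,hash)
  {ABC}: card=37500; try (C,hash)→6500, (B,hash)→10650, (B,merge)→14150, (C,merge)→35450, (B,nl_idx)→45150, (B,nl)→375900 …(+1); best=6500 via (C,hash)
  {ABCD}: card=62500; try (B,hash)→14000, (B,merge)→23750, (D,hash)→48000, (B,nl_idx)→77500, (B,nl)→628750, (D,merge)→646250 …(+1); best=14000 via (B,hash)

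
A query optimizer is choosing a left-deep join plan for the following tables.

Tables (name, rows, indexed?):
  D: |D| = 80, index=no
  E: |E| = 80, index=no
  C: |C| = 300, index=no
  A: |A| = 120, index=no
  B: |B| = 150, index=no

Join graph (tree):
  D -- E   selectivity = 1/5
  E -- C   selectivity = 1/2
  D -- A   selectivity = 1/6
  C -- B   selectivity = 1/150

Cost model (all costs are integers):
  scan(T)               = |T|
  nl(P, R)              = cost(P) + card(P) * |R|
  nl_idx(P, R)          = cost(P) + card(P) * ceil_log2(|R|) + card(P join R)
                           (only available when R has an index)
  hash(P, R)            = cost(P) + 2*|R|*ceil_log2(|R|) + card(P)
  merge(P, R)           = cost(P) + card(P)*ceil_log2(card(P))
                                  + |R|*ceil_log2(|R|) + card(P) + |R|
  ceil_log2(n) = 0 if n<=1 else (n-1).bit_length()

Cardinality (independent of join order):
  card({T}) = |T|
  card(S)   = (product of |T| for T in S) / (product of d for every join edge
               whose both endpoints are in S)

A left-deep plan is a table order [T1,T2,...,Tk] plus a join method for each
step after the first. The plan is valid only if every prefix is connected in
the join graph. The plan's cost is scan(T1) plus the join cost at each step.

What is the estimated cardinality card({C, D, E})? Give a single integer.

Tables in S: C(300), D(80), E(80)
Edges inside S: D-E(d=5), E-C(d=2)
numerator = 300 * 80 * 80 = 1920000
denominator = 5 * 2 = 10
card(S) = 1920000 / 10 = 192000

192000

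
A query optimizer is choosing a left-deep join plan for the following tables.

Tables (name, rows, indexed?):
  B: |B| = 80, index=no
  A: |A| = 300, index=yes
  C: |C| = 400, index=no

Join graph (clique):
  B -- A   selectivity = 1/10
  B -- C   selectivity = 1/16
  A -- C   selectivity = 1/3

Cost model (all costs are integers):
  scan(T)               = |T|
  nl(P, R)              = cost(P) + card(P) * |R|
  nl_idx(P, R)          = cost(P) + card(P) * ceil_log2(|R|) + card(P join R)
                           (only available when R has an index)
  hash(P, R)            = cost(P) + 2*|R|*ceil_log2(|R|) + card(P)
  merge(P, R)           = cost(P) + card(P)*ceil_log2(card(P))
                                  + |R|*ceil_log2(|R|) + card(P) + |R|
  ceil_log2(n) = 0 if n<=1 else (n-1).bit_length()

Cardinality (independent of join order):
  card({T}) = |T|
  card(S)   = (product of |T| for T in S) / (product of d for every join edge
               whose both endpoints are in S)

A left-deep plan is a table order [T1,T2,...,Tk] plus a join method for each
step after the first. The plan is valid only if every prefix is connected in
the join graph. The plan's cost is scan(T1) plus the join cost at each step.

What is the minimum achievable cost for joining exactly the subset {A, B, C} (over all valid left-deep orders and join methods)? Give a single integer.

Selinger DP over subsets of {A,B,C}:
  {B}: scan cost=80, card=80
  {A}: scan cost=300, card=300
  {C}: scan cost=400, card=400
  {AB}: card=2400; try (B,hash)→1720, (A,nl_idx)→3200, (A,merge)→3720, (B,merge)→3940, (A,hash)→5560, (A,nl)→24080 …(+1); best=1720 via (B,hash)
  {BC}: card=2000; try (B,hash)→1920, (C,merge)→4720, (B,merge)→5040, (C,hash)→7360, (C,nl)→32080, (B,nl)→32400; best=1920 via (B,hash)
  {AC}: card=40000; try (A,hash)→6200, (C,merge)→7300, (A,merge)→7400, (C,hash)→7800, (A,nl_idx)→44000, (C,nl)→120300 …(+1); best=6200 via (A,hash)
  {ABC}: card=20000; try (A,hash)→9320, (C,hash)→11320, (A,merge)→28920, (C,merge)→36920, (A,nl_idx)→39920, (B,hash)→47320 …(+4); best=9320 via (A,hash)

9320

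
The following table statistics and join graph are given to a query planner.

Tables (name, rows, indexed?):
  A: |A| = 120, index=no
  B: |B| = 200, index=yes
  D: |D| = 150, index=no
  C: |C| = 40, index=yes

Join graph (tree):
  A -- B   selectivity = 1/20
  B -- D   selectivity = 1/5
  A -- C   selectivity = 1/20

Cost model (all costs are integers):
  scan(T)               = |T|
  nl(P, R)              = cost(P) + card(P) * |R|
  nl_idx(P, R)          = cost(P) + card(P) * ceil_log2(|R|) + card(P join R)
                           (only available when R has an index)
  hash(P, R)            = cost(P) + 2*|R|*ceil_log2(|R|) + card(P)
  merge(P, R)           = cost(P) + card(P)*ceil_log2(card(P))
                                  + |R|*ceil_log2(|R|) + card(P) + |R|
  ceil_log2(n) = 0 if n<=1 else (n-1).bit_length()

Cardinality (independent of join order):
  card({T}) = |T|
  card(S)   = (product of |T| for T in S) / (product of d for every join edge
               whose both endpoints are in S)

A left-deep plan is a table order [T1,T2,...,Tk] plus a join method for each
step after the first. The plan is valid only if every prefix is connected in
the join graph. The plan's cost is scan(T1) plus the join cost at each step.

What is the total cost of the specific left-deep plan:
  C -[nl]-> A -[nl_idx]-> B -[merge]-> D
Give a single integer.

step 1: scan C: cost=40, card=40
step 2: join A via nl
    card(P join A) = 40*120/(20) = 240
    cost = 40 + 40*120 = 4840
step 3: join B via nl_idx
    card(P join B) = 240*200/(20) = 2400
    cost = 4840 + 240*8 + 2400 = 9160
step 4: join D via merge
    card(P join D) = 2400*150/(5) = 72000
    cost = 9160 + 2400*12 + 150*8 + 2400 + 150 = 41710

41710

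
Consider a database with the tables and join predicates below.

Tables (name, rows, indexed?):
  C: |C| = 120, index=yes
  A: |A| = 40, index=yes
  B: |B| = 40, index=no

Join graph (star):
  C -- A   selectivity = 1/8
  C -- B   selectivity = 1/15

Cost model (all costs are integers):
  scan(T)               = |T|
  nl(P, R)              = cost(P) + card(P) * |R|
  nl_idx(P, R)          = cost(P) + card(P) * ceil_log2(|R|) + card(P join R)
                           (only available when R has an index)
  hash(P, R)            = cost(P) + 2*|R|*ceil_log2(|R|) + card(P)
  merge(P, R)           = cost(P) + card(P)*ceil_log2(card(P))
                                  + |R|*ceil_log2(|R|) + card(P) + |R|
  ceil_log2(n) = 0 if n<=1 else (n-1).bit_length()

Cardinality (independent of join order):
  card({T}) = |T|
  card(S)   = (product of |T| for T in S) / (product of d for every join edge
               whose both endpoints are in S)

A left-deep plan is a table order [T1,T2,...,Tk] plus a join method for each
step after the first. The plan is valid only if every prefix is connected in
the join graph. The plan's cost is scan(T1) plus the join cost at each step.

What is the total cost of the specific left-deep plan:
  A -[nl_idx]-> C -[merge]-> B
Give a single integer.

step 1: scan A: cost=40, card=40
step 2: join C via nl_idx
    card(P join C) = 40*120/(8) = 600
    cost = 40 + 40*7 + 600 = 920
step 3: join B via merge
    card(P join B) = 600*40/(15) = 1600
    cost = 920 + 600*10 + 40*6 + 600 + 40 = 7800

7800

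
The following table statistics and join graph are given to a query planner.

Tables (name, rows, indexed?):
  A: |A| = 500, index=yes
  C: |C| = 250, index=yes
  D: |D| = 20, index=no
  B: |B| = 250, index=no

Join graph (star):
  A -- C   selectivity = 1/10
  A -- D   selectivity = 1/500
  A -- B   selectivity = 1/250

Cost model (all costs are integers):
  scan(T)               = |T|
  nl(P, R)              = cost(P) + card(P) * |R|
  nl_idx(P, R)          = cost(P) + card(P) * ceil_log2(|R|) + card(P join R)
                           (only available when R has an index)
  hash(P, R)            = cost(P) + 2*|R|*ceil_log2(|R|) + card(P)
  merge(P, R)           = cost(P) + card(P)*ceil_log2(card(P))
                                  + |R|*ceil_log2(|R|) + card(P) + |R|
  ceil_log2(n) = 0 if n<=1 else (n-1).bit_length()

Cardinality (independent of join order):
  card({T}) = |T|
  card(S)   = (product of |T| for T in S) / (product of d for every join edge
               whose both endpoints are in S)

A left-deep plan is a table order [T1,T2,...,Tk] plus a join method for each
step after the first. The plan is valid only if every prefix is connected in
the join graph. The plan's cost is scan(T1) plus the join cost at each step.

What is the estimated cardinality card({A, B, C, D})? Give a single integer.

Tables in S: A(500), B(250), C(250), D(20)
Edges inside S: A-C(d=10), A-D(d=500), A-B(d=250)
numerator = 500 * 250 * 250 * 20 = 625000000
denominator = 10 * 500 * 250 = 1250000
card(S) = 625000000 / 1250000 = 500

500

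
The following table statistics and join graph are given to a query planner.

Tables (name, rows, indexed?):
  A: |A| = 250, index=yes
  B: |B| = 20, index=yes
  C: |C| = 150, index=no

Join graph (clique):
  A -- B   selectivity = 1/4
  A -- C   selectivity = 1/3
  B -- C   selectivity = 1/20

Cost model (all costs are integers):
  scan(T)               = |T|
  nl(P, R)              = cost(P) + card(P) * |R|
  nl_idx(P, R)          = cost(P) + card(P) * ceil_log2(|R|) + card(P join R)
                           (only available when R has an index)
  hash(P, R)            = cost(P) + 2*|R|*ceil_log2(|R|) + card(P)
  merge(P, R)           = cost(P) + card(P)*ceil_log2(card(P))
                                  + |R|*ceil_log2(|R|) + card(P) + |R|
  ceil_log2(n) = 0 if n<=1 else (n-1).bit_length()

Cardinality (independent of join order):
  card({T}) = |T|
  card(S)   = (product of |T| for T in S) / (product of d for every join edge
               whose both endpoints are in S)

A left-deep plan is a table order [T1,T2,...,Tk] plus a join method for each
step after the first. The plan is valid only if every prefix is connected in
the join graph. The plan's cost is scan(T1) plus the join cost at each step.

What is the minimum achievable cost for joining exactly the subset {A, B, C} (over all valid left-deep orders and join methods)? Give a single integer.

Selinger DP over subsets of {A,B,C}:
  {A}: scan cost=250, card=250
  {B}: scan cost=20, card=20
  {C}: scan cost=150, card=150
  {AB}: card=1250; try (B,hash)→700, (A,nl_idx)→1430, (A,merge)→2390, (B,merge)→2620, (B,nl_idx)→2750, (A,hash)→4040 …(+2); best=700 via (B,hash)
  {AC}: card=12500; try (C,hash)→2900, (A,merge)→3750, (C,merge)→3850, (A,hash)→4300, (A,nl_idx)→13850, (A,nl)→37650 …(+1); best=2900 via (C,hash)
  {BC}: card=150; try (B,hash)→500, (B,nl_idx)→1050, (C,merge)→1490, (B,merge)→1620, (C,hash)→2440, (C,nl)→3020 …(+1); best=500 via (B,hash)
  {ABC}: card=3125; try (A,merge)→4100, (C,hash)→4350, (A,hash)→4650, (A,nl_idx)→4825, (B,hash)→15600, (C,merge)→17050 …(+5); best=4100 via (A,merge)

4100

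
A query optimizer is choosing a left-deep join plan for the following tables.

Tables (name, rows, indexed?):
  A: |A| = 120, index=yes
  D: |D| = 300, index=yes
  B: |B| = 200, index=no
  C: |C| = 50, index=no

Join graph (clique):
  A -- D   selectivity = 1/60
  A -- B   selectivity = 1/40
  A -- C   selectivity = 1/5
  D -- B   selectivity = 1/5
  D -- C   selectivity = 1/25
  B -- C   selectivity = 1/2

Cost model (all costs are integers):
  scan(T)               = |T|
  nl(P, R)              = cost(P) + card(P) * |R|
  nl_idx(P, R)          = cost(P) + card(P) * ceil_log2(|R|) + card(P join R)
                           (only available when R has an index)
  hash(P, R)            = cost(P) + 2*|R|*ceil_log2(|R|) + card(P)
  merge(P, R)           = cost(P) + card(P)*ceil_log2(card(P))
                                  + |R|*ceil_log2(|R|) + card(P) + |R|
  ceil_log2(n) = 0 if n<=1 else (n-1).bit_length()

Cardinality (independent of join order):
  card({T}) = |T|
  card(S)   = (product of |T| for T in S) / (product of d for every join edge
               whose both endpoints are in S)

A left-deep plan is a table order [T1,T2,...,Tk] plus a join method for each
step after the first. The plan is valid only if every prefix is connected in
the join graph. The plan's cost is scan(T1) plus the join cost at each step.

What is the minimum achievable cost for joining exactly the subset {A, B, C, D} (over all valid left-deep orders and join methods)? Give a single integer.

6440

Selinger DP over subsets of {A,B,C,D}:
  {A}: scan cost=120, card=120
  {D}: scan cost=300, card=300
  {B}: scan cost=200, card=200
  {C}: scan cost=50, card=50
  {AD}: card=600; try (D,nl_idx)→1800, (A,hash)→2280, (A,nl_idx)→3000, (D,merge)→4080, (A,merge)→4260, (D,hash)→5640 …(+2); best=1800 via (D,nl_idx)
  {AB}: card=600; try (A,hash)→2080, (A,nl_idx)→2200, (B,merge)→2880, (A,merge)→2960, (B,hash)→3440, (B,nl)→24120 …(+1); best=2080 via (A,hash)
  {AC}: card=1200; try (C,hash)→840, (A,merge)→1360, (C,merge)→1430, (A,nl_idx)→1600, (A,hash)→1780, (A,nl)→6050 …(+1); best=840 via (C,hash)
  {BD}: card=12000; try (B,hash)→3800, (D,merge)→5000, (B,merge)→5100, (D,hash)→5800, (D,nl_idx)→14000, (D,nl)→60200 …(+1); best=3800 via (B,hash)
  {CD}: card=600; try (D,nl_idx)→1100, (C,hash)→1200, (D,merge)→3400, (C,merge)→3650, (D,hash)→5500, (D,nl)→15050 …(+1); best=1100 via (D,nl_idx)
  {BC}: card=5000; try (C,hash)→1000, (B,merge)→2200, (C,merge)→2350, (B,hash)→3300, (B,nl)→10050, (C,nl)→10200; best=1000 via (C,hash)
  {ABD}: card=600; try (B,hash)→5600, (D,hash)→8080, (D,nl_idx)→8080, (B,merge)→10200, (D,merge)→11680, (A,hash)→17480 …(+5); best=5600 via (B,hash)
  {ACD}: card=240; try (C,hash)→3000, (A,hash)→3380, (A,nl_idx)→5540, (D,hash)→7440, (A,merge)→8660, (C,merge)→8750 …(+5); best=3000 via (C,hash)
  {ABC}: card=3000; try (C,hash)→3280, (B,hash)→5240, (A,hash)→7680, (C,merge)→9030, (B,merge)→17040, (C,nl)→32080 …(+4); best=3280 via (C,hash)
  {BCD}: card=12000; try (B,hash)→4900, (B,merge)→9500, (D,hash)→11400, (C,hash)→16400, (D,nl_idx)→58000, (D,merge)→74000 …(+4); best=4900 via (B,hash)
  {ABCD}: card=120; try (B,hash)→6440, (C,hash)→6800, (B,merge)→6960, (D,hash)→11680, (C,merge)→12550, (A,hash)→18580 …(+8); best=6440 via (B,hash)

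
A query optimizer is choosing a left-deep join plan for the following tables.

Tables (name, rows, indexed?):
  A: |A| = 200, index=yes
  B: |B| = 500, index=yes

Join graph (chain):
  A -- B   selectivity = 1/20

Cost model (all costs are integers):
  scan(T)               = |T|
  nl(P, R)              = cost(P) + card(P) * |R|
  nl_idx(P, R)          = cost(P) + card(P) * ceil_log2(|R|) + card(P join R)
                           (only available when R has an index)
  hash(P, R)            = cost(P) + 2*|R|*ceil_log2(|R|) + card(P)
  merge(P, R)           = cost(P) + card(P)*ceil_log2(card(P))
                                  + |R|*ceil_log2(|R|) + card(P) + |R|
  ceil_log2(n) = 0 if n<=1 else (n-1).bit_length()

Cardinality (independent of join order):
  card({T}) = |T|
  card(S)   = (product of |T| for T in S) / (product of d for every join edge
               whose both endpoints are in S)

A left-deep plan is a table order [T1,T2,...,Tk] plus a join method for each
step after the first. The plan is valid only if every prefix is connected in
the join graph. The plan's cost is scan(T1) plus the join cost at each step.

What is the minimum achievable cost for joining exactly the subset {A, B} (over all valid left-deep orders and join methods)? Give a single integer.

4200

Selinger DP over subsets of {A,B}:
  {A}: scan cost=200, card=200
  {B}: scan cost=500, card=500
  {AB}: card=5000; try (A,hash)→4200, (B,merge)→7000, (B,nl_idx)→7000, (A,merge)→7300, (B,hash)→9400, (A,nl_idx)→9500 …(+2); best=4200 via (A,hash)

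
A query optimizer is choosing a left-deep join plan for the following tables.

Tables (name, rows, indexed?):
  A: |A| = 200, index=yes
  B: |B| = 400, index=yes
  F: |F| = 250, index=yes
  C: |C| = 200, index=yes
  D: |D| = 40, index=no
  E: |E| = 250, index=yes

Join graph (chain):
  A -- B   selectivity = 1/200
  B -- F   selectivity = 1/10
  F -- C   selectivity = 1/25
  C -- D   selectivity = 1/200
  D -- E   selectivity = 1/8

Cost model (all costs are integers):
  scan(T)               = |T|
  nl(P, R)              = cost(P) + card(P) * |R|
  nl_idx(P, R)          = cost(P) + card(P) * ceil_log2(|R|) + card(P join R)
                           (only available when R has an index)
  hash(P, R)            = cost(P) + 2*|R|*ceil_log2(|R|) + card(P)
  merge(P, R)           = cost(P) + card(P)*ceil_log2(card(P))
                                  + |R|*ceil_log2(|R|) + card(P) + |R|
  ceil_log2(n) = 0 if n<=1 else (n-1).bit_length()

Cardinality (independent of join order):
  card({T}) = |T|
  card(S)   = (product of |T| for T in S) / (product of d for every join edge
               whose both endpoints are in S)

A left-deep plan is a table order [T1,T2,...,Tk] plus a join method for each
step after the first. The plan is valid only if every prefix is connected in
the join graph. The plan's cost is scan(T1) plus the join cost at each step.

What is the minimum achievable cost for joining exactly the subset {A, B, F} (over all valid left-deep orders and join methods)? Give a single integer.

6800

Selinger DP over subsets of {A,B,F}:
  {A}: scan cost=200, card=200
  {B}: scan cost=400, card=400
  {F}: scan cost=250, card=250
  {AB}: card=400; try (B,nl_idx)→2400, (A,hash)→4000, (A,nl_idx)→4000, (B,merge)→6000, (A,merge)→6200, (B,hash)→7600 …(+2); best=2400 via (B,nl_idx)
  {BF}: card=10000; try (F,hash)→4800, (B,merge)→6500, (F,merge)→6650, (B,hash)→7700, (B,nl_idx)→12500, (F,nl_idx)→13600 …(+2); best=4800 via (F,hash)
  {ABF}: card=10000; try (F,hash)→6800, (F,merge)→8650, (F,nl_idx)→15600, (A,hash)→18000, (A,nl_idx)→94800, (F,nl)→102400 …(+2); best=6800 via (F,hash)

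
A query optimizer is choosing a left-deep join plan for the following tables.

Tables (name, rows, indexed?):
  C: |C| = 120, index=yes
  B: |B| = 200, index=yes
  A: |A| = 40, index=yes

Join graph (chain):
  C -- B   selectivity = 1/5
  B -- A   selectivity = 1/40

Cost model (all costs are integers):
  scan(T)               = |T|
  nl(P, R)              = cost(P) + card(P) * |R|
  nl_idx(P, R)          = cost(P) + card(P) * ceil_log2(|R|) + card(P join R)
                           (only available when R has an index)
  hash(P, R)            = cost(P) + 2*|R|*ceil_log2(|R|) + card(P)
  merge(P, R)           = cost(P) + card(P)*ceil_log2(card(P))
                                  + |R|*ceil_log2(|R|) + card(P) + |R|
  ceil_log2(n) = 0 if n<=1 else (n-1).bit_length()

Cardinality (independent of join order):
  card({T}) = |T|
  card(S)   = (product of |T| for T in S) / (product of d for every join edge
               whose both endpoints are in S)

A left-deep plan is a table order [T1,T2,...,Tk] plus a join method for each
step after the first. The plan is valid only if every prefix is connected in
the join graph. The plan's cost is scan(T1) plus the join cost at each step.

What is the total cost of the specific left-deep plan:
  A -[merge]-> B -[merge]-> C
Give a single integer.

4880

step 1: scan A: cost=40, card=40
step 2: join B via merge
    card(P join B) = 40*200/(40) = 200
    cost = 40 + 40*6 + 200*8 + 40 + 200 = 2120
step 3: join C via merge
    card(P join C) = 200*120/(5) = 4800
    cost = 2120 + 200*8 + 120*7 + 200 + 120 = 4880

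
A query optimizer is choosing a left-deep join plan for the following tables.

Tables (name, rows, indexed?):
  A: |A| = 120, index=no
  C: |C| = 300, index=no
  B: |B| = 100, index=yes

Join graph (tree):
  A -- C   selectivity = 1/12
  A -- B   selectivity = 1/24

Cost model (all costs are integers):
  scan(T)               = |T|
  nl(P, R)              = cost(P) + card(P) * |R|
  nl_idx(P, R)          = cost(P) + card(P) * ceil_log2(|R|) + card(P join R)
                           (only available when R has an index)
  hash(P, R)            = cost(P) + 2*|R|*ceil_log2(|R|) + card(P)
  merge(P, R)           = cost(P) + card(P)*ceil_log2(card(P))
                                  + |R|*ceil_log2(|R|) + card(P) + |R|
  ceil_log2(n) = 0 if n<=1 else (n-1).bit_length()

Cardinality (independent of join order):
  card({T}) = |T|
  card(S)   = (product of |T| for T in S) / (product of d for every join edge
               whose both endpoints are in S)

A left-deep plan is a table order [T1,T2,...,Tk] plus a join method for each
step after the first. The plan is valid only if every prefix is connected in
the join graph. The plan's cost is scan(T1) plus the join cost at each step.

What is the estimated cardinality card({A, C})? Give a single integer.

3000

Tables in S: A(120), C(300)
Edges inside S: A-C(d=12)
numerator = 120 * 300 = 36000
denominator = 12 = 12
card(S) = 36000 / 12 = 3000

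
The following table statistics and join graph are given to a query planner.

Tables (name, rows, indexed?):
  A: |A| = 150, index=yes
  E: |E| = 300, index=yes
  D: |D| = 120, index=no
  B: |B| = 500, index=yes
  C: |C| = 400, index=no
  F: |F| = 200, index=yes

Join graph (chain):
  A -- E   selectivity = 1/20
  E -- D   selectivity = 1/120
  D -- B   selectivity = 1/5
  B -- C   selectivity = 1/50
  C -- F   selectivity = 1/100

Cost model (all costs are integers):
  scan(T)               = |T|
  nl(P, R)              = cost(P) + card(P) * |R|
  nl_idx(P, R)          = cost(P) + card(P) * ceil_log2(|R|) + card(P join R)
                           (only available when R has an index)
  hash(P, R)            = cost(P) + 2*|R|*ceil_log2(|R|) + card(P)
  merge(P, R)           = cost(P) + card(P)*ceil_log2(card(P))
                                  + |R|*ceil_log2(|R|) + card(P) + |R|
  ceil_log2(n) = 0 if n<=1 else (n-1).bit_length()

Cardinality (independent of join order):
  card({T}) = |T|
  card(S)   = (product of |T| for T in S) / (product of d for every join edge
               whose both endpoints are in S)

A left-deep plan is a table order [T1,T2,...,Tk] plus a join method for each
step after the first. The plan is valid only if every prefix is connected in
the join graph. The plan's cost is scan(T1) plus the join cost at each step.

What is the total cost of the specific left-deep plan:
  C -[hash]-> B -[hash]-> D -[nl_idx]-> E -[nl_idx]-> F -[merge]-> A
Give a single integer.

step 1: scan C: cost=400, card=400
step 2: join B via hash
    card(P join B) = 400*500/(50) = 4000
    cost = 400 + 2*500*9 + 400 = 9800
step 3: join D via hash
    card(P join D) = 4000*120/(5) = 96000
    cost = 9800 + 2*120*7 + 4000 = 15480
step 4: join E via nl_idx
    card(P join E) = 96000*300/(120) = 240000
    cost = 15480 + 96000*9 + 240000 = 1119480
step 5: join F via nl_idx
    card(P join F) = 240000*200/(100) = 480000
    cost = 1119480 + 240000*8 + 480000 = 3519480
step 6: join A via merge
    card(P join A) = 480000*150/(20) = 3600000
    cost = 3519480 + 480000*19 + 150*8 + 480000 + 150 = 13120830

13120830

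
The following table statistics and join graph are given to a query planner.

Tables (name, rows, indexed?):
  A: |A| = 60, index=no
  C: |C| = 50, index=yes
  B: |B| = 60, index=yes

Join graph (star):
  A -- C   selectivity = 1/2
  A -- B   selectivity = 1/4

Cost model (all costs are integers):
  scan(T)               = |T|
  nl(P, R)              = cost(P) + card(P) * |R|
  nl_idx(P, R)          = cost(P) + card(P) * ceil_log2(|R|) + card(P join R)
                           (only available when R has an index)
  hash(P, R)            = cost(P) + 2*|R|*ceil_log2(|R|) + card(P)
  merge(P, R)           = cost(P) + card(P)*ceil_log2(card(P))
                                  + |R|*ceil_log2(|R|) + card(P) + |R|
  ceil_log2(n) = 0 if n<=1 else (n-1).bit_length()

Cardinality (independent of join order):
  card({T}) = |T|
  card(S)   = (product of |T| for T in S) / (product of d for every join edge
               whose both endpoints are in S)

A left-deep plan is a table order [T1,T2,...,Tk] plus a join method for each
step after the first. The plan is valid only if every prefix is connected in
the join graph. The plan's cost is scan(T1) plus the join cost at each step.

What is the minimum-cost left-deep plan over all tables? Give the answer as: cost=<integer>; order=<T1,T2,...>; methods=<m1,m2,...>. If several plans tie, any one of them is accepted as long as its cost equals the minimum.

cost=2340; order=A,B,C; methods=hash,hash

Selinger DP (subsets sized 1..n):
  {A}: scan cost=60, card=60
  {C}: scan cost=50, card=50
  {B}: scan cost=60, card=60
  {AC}: card=1500; try (C,hash)→720, (A,hash)→820, (A,merge)→820, (C,merge)→830, (C,nl_idx)→1920, (A,nl)→3050 …(+1); best=720 via (C,hash)
  {AB}: card=900; try (B,hash)→840, (A,hash)→840, (B,merge)→900, (A,merge)→900, (B,nl_idx)→1320, (B,nl)→3660 …(+1); best=840 via (B,hash)
  {ABC}: card=22500; try (C,hash)→2340, (B,hash)→2940, (C,merge)→11090, (B,merge)→19140, (C,nl_idx)→28740, (B,nl_idx)→32220 …(+2); best=2340 via (C,hash)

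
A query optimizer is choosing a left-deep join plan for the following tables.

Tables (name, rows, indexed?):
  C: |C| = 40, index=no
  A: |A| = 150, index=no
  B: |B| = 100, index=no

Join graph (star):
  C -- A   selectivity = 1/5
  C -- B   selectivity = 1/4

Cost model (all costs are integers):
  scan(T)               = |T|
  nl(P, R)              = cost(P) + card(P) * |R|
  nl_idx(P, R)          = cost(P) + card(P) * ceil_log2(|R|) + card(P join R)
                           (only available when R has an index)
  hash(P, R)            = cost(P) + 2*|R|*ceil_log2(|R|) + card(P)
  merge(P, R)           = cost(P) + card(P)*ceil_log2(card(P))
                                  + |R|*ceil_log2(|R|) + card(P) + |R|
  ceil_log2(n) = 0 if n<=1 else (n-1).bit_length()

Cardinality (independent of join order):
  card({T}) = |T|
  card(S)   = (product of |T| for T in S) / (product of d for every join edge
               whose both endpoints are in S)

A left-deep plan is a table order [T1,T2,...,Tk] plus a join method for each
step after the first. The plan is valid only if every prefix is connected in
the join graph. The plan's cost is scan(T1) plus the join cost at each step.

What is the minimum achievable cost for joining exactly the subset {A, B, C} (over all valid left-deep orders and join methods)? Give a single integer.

Selinger DP over subsets of {A,B,C}:
  {C}: scan cost=40, card=40
  {A}: scan cost=150, card=150
  {B}: scan cost=100, card=100
  {AC}: card=1200; try (C,hash)→780, (A,merge)→1670, (C,merge)→1780, (A,hash)→2480, (A,nl)→6040, (C,nl)→6150; best=780 via (C,hash)
  {BC}: card=1000; try (C,hash)→680, (B,merge)→1120, (C,merge)→1180, (B,hash)→1480, (B,nl)→4040, (C,nl)→4100; best=680 via (C,hash)
  {ABC}: card=30000; try (B,hash)→3380, (A,hash)→4080, (A,merge)→13030, (B,merge)→15980, (B,nl)→120780, (A,nl)→150680; best=3380 via (B,hash)

3380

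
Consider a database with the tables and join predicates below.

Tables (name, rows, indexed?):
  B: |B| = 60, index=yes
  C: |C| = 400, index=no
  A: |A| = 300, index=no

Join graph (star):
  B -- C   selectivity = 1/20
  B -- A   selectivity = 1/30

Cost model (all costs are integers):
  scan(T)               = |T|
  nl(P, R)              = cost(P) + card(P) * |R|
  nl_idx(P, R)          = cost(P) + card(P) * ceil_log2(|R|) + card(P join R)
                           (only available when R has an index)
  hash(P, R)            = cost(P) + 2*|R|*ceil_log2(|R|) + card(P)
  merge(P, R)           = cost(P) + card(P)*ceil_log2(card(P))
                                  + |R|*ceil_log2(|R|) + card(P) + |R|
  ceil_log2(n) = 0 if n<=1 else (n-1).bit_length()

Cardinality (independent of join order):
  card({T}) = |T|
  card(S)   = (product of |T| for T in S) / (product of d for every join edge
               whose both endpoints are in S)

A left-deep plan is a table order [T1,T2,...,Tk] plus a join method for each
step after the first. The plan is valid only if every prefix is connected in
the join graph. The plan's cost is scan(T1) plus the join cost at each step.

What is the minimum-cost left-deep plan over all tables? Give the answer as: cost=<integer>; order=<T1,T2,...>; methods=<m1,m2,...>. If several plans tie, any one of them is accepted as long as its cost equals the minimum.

cost=8120; order=C,B,A; methods=hash,hash

Selinger DP (subsets sized 1..n):
  {B}: scan cost=60, card=60
  {C}: scan cost=400, card=400
  {A}: scan cost=300, card=300
  {BC}: card=1200; try (B,hash)→1520, (B,nl_idx)→4000, (C,merge)→4480, (B,merge)→4820, (C,hash)→7320, (C,nl)→24060 …(+1); best=1520 via (B,hash)
  {AB}: card=600; try (B,hash)→1320, (B,nl_idx)→2700, (A,merge)→3480, (B,merge)→3720, (A,hash)→5520, (A,nl)→18060 …(+1); best=1320 via (B,hash)
  {ABC}: card=12000; try (A,hash)→8120, (C,hash)→9120, (C,merge)→11920, (A,merge)→18920, (C,nl)→241320, (A,nl)→361520; best=8120 via (A,hash)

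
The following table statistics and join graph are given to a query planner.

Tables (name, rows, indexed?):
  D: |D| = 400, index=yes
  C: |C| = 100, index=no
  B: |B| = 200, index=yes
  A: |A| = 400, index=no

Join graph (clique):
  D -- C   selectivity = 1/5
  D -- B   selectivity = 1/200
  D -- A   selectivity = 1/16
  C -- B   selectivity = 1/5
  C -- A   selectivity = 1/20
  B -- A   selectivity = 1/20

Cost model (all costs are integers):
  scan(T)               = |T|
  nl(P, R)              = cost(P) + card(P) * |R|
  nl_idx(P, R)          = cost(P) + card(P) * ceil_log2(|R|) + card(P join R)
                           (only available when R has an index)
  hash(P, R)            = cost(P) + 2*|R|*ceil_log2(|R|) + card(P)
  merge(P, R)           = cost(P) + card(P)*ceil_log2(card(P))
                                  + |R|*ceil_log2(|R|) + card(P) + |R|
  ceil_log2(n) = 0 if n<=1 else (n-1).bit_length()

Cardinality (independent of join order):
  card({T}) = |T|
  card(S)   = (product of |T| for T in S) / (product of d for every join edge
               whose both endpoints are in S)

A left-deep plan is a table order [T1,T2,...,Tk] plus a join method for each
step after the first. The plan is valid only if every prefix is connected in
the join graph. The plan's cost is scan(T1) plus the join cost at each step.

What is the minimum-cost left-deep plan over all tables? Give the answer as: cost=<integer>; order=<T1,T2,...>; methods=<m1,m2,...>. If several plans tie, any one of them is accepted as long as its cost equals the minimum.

Selinger DP (subsets sized 1..n):
  {D}: scan cost=400, card=400
  {C}: scan cost=100, card=100
  {B}: scan cost=200, card=200
  {A}: scan cost=400, card=400
  {CD}: card=8000; try (C,hash)→2200, (D,merge)→4900, (C,merge)→5200, (D,hash)→7400, (D,nl_idx)→9000, (D,nl)→40100 …(+1); best=2200 via (C,hash)
  {BD}: card=400; try (D,nl_idx)→2400, (B,hash)→4000, (B,nl_idx)→4000, (D,merge)→6000, (B,merge)→6200, (D,hash)→7600 …(+2); best=2400 via (D,nl_idx)
  {AD}: card=10000; try (D,hash)→8000, (A,hash)→8000, (D,merge)→8400, (A,merge)→8400, (D,nl_idx)→14000, (D,nl)→160400 …(+1); best=8000 via (D,hash)
  {BC}: card=4000; try (C,hash)→1800, (B,merge)→2700, (C,merge)→2800, (B,hash)→3400, (B,nl_idx)→4900, (B,nl)→20100 …(+1); best=1800 via (C,hash)
  {AC}: card=2000; try (C,hash)→2200, (A,merge)→4900, (C,merge)→5200, (A,hash)→7400, (A,nl)→40100, (C,nl)→40400; best=2200 via (C,hash)
  {AB}: card=4000; try (B,hash)→4000, (A,merge)→6000, (B,merge)→6200, (B,nl_idx)→7600, (A,hash)→7600, (A,nl)→80200 …(+1); best=4000 via (B,hash)
  {BCD}: card=1600; try (C,hash)→4200, (C,merge)→7200, (D,hash)→13000, (B,hash)→13400, (D,nl_idx)→39400, (C,nl)→42400 …(+5); best=4200 via (C,hash)
  {ACD}: card=10000; try (D,hash)→11400, (A,hash)→17400, (C,hash)→19400, (D,merge)→30200, (D,nl_idx)→30200, (A,merge)→118200 …(+4); best=11400 via (D,hash)
  {ABD}: card=500; try (A,hash)→10000, (A,merge)→10400, (D,hash)→15200, (B,hash)→21200, (D,nl_idx)→40500, (D,merge)→60000 …(+5); best=10000 via (A,hash)
  {ABC}: card=4000; try (B,hash)→7400, (C,hash)→9400, (A,hash)→13000, (B,nl_idx)→22200, (B,merge)→28000, (C,merge)→56800 …(+4); best=7400 via (B,hash)
  {ABCD}: card=100; try (C,hash)→11900, (A,hash)→13000, (C,merge)→15800, (D,hash)→18600, (B,hash)→24600, (A,merge)→27400 …(+8); best=11900 via (C,hash)

cost=11900; order=B,D,A,C; methods=nl_idx,hash,hash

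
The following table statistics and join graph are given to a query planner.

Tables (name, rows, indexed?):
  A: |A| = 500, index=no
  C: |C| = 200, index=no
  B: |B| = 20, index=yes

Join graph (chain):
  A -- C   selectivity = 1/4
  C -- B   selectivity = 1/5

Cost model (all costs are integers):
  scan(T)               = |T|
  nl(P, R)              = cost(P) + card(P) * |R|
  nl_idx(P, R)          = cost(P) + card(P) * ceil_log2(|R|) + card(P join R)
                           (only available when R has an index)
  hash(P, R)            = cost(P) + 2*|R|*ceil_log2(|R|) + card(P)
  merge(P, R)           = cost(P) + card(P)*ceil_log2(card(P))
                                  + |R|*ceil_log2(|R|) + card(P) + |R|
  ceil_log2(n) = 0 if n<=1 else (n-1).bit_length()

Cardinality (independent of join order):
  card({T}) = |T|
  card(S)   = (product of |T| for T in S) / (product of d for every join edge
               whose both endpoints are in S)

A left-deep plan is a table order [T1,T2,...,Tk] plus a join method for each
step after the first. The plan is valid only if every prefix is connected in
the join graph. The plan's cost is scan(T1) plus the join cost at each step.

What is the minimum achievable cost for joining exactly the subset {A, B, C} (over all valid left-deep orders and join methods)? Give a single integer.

10400

Selinger DP over subsets of {A,B,C}:
  {A}: scan cost=500, card=500
  {C}: scan cost=200, card=200
  {B}: scan cost=20, card=20
  {AC}: card=25000; try (C,hash)→4200, (A,merge)→7000, (C,merge)→7300, (A,hash)→9400, (A,nl)→100200, (C,nl)→100500; best=4200 via (C,hash)
  {BC}: card=800; try (B,hash)→600, (C,merge)→1940, (B,nl_idx)→2000, (B,merge)→2120, (C,hash)→3240, (C,nl)→4020 …(+1); best=600 via (B,hash)
  {ABC}: card=100000; try (A,hash)→10400, (A,merge)→14400, (B,hash)→29400, (B,nl_idx)→229200, (A,nl)→400600, (B,merge)→404320 …(+1); best=10400 via (A,hash)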